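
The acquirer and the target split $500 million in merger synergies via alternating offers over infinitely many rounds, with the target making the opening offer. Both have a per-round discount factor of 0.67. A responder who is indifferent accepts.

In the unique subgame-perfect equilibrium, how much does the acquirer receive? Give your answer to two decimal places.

200.60

Let x be the target's share when the target proposes and y be the acquirer's share when the acquirer proposes.
The acquirer accepts iff offered ≥ 0.67·y, so x = 500 − 0.67y. Symmetrically y = 500 − 0.67x.
Substituting: x = 500 − 0.67(500 − 0.67x), giving x(1 − 0.67·0.67) = 500(1 − 0.67).
So x = 500 × 0.33 / 0.5511 ≈ 299.4012, and the acquirer receives 500 − x ≈ 200.5988.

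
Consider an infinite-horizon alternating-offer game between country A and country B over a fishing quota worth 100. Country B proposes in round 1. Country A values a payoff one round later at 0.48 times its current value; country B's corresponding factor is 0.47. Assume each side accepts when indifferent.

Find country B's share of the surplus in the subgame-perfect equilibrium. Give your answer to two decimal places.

When country B proposes, country A accepts any offer worth at least 0.48 times what country A would get by proposing next round; and vice versa.
This gives x = 100 − 0.48y and y = 100 − 0.47x, where x and y are each side's share when it proposes.
Hence (1 − 0.48·0.47)x = 100(1 − 0.48), i.e. 0.7744·x = 52.
x ≈ 67.1488; country A's share is 100 − x ≈ 32.8512.

67.15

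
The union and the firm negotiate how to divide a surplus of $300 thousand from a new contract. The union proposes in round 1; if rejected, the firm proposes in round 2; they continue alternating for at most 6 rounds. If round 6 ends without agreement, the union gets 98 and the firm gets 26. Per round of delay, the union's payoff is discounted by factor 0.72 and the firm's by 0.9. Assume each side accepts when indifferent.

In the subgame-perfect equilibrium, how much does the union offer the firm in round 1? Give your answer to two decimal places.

Work backward from the last round.
Round 6 (the firm proposes): the union gets 98 if talks fail, so the firm offers 98 and keeps 202.
Round 5 (the union proposes): the firm can get 202 next round, worth 0.9 × 202 = 181.8 now; the union offers that and keeps 118.2.
Round 4 (the firm proposes): the union can get 118.2 next round, worth 0.72 × 118.2 = 85.104 now. The firm offers 85.104 and keeps 300 − 85.104 = 214.896.
Round 3 (the union proposes): the firm can get 214.896 next round, worth 0.9 × 214.896 = 193.4064 now, so the union offers 193.4064, keeping 106.5936.
Round 2 (the firm proposes): the union can get 106.5936 next round, worth 0.72 × 106.5936 = 76.747392 now. The firm offers 76.747392 and keeps 300 − 76.747392 = 223.252608.
Round 1 (the union proposes): the firm can get 223.252608 next round, worth 0.9 × 223.252608 = 200.9273472 now. The union offers 200.9273472 and keeps 300 − 200.9273472 = 99.0726528.

200.93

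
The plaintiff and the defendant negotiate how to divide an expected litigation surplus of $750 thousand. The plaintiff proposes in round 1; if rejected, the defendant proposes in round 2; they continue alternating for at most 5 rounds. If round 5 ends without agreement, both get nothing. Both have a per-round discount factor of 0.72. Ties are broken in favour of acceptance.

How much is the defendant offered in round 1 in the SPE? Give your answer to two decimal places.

229.58

Round 5 (the plaintiff proposes): the defendant will accept anything ≥ 0, so the plaintiff offers 0 and keeps 750.
Round 4 (the defendant proposes): the plaintiff can get 750 next round, worth 0.72 × 750 = 540 now. The defendant offers 540 and keeps 750 − 540 = 210.
Round 3 (the plaintiff proposes): the defendant can get 210 next round, worth 0.72 × 210 = 151.2 now. The plaintiff offers 151.2 and keeps 750 − 151.2 = 598.8.
Round 2 (the defendant proposes): the plaintiff can get 598.8 next round, worth 0.72 × 598.8 = 431.136 now. The defendant offers 431.136 and keeps 750 − 431.136 = 318.864.
Round 1 (the plaintiff proposes): the defendant can get 318.864 next round, worth 0.72 × 318.864 = 229.58208 now, so the plaintiff offers 229.58208, keeping 520.41792.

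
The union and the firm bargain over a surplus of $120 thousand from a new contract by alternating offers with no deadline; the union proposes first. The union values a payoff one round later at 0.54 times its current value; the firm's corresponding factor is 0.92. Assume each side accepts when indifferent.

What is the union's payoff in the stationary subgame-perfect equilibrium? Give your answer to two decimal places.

In a stationary SPE each proposer offers the other exactly their discounted continuation value.
If the union keeps x when proposing and the firm keeps y when proposing, then x = 120 − 0.92y and y = 120 − 0.54x.
Solving: x = 120(1 − 0.92) / (1 − 0.54·0.92) = 9.6 / 0.5032 ≈ 19.0779.
The firm gets 120 − 19.0779 ≈ 100.9221.

19.08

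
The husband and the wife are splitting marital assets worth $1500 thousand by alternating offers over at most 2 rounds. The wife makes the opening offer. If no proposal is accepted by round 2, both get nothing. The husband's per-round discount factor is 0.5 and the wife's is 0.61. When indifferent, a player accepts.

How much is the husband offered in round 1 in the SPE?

Work backward from the last round.
Round 2 (the husband proposes): rejection yields 0 for the wife; the husband offers 0 and keeps 1500.
Round 1 (the wife proposes): the husband can get 1500 next round, worth 0.5 × 1500 = 750 now; the wife offers that and keeps 750.

750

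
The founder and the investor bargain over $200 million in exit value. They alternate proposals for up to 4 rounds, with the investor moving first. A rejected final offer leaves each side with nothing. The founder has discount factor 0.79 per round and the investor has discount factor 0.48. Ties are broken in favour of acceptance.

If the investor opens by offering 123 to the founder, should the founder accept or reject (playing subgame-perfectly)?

Reject

Round 4 (the founder proposes): the investor will accept anything ≥ 0, so the founder offers 0 and keeps 200.
Round 3 (the investor proposes): the founder can get 200 next round, worth 0.79 × 200 = 158 now; the investor offers that and keeps 42.
Round 2 (the founder proposes): the investor can get 42 next round, worth 0.48 × 42 = 20.16 now, so the founder offers 20.16, keeping 179.84.
So by rejecting in round 1, the founder gets 179.84 next round, worth 0.79 × 179.84 = 142.0736 now.
Offer 123 < 142.0736, so the founder rejects.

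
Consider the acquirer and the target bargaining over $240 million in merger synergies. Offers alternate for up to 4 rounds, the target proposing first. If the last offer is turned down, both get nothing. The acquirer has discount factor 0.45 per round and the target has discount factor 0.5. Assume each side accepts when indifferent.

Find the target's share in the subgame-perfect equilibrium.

161.7

Round 4 (the acquirer proposes): rejection yields 0 for the target; the acquirer offers 0 and keeps 240.
Round 3 (the target proposes): the acquirer can get 240 next round, worth 0.45 × 240 = 108 now; the target offers that and keeps 132.
Round 2 (the acquirer proposes): the target can get 132 next round, worth 0.5 × 132 = 66 now, so the acquirer offers 66, keeping 174.
Round 1 (the target proposes): the acquirer can get 174 next round, worth 0.45 × 174 = 78.3 now, so the target offers 78.3, keeping 161.7.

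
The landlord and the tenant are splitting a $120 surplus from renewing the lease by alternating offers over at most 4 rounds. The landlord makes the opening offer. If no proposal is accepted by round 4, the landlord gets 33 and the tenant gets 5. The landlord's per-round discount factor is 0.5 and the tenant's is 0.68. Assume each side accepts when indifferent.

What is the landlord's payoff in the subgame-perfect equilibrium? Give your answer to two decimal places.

Round 4 (the tenant proposes): the landlord gets 33 if talks fail, so the tenant offers 33 and keeps 87.
Round 3 (the landlord proposes): the tenant can get 87 next round, worth 0.68 × 87 = 59.16 now. The landlord offers 59.16 and keeps 120 − 59.16 = 60.84.
Round 2 (the tenant proposes): the landlord can get 60.84 next round, worth 0.5 × 60.84 = 30.42 now; the tenant offers that and keeps 89.58.
Round 1 (the landlord proposes): the tenant can get 89.58 next round, worth 0.68 × 89.58 = 60.9144 now, so the landlord offers 60.9144, keeping 59.0856.

59.09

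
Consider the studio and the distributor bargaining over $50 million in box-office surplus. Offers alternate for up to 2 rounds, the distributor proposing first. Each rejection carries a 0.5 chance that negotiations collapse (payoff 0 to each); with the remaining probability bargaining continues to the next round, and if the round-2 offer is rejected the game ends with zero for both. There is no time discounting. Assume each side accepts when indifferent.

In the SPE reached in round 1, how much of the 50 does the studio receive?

Round 2 (the studio proposes): the distributor will accept anything ≥ 0, so the studio offers 0 and keeps 50.
Round 1 (the distributor proposes): rejecting gives the studio an expected 0.5 × 50 = 25; the distributor offers that and keeps 25.

25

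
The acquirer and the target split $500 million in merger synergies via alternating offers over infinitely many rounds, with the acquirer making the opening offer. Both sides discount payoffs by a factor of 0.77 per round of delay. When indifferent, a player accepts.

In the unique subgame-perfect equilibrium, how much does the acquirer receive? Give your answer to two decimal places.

282.49

When the acquirer proposes, the target accepts any offer worth at least 0.77 times what the target would get by proposing next round; and vice versa.
This gives x = 500 − 0.77y and y = 500 − 0.77x, where x and y are each side's share when it proposes.
Hence (1 − 0.77·0.77)x = 500(1 − 0.77), i.e. 0.4071·x = 115.
x ≈ 282.4859; the target's share is 500 − x ≈ 217.5141.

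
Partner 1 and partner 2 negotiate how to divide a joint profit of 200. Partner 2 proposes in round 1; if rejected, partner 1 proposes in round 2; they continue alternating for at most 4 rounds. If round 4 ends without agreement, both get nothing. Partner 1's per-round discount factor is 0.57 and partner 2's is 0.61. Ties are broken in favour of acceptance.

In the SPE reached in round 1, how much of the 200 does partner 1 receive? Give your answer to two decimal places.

84.10

Work backward from the last round.
Round 4 (partner 1 proposes): rejection yields 0 for partner 2; partner 1 offers 0 and keeps 200.
Round 3 (partner 2 proposes): partner 1 can get 200 next round, worth 0.57 × 200 = 114 now; partner 2 offers that and keeps 86.
Round 2 (partner 1 proposes): partner 2 can get 86 next round, worth 0.61 × 86 = 52.46 now, so partner 1 offers 52.46, keeping 147.54.
Round 1 (partner 2 proposes): partner 1 can get 147.54 next round, worth 0.57 × 147.54 = 84.0978 now; partner 2 offers that and keeps 115.9022.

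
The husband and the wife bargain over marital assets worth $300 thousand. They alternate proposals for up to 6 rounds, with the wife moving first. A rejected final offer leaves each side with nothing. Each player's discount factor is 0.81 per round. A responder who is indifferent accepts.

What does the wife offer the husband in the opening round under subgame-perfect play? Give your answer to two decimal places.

181.07

Round 6 (the husband proposes): rejection yields 0 for the wife; the husband offers 0 and keeps 300.
Round 5 (the wife proposes): the husband can get 300 next round, worth 0.81 × 300 = 243 now; the wife offers that and keeps 57.
Round 4 (the husband proposes): the wife can get 57 next round, worth 0.81 × 57 = 46.17 now; the husband offers that and keeps 253.83.
Round 3 (the wife proposes): the husband can get 253.83 next round, worth 0.81 × 253.83 = 205.6023 now; the wife offers that and keeps 94.3977.
Round 2 (the husband proposes): the wife can get 94.3977 next round, worth 0.81 × 94.3977 = 76.462137 now; the husband offers that and keeps 223.537863.
Round 1 (the wife proposes): the husband can get 223.537863 next round, worth 0.81 × 223.537863 = 181.06566903 now, so the wife offers 181.06566903, keeping 118.93433097.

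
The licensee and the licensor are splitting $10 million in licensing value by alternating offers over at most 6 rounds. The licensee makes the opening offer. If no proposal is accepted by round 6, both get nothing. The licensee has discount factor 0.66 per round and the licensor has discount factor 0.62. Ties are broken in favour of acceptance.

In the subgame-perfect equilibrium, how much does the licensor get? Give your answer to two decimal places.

4.01

Round 6 (the licensor proposes): the licensee will accept anything ≥ 0, so the licensor offers 0 and keeps 10.
Round 5 (the licensee proposes): the licensor can get 10 next round, worth 0.62 × 10 = 6.2 now; the licensee offers that and keeps 3.8.
Round 4 (the licensor proposes): the licensee can get 3.8 next round, worth 0.66 × 3.8 = 2.508 now, so the licensor offers 2.508, keeping 7.492.
Round 3 (the licensee proposes): the licensor can get 7.492 next round, worth 0.62 × 7.492 = 4.64504 now, so the licensee offers 4.64504, keeping 5.35496.
Round 2 (the licensor proposes): the licensee can get 5.35496 next round, worth 0.66 × 5.35496 = 3.5342736 now; the licensor offers that and keeps 6.4657264.
Round 1 (the licensee proposes): the licensor can get 6.4657264 next round, worth 0.62 × 6.4657264 = 4.008750368 now. The licensee offers 4.008750368 and keeps 10 − 4.008750368 = 5.991249632.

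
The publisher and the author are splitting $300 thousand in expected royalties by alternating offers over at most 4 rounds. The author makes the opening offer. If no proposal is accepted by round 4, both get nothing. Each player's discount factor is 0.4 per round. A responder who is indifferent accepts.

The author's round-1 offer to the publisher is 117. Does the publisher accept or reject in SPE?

Round 4 (the publisher proposes): the author will accept anything ≥ 0, so the publisher offers 0 and keeps 300.
Round 3 (the author proposes): the publisher can get 300 next round, worth 0.4 × 300 = 120 now; the author offers that and keeps 180.
Round 2 (the publisher proposes): the author can get 180 next round, worth 0.4 × 180 = 72 now; the publisher offers that and keeps 228.
So by rejecting in round 1, the publisher gets 228 next round, worth 0.4 × 228 = 91.2 now.
Offer 117 ≥ 91.2, so the publisher accepts.

Accept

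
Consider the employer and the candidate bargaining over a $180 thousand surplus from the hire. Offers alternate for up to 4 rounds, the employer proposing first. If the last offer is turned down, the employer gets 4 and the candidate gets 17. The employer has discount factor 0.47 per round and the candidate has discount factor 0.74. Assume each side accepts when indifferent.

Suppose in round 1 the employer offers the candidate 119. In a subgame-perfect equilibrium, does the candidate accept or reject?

Work out the candidate's continuation value if the offer is rejected.
Round 4 (the candidate proposes): the employer gets 4 if talks fail, so the candidate offers 4 and keeps 176.
Round 3 (the employer proposes): the candidate can get 176 next round, worth 0.74 × 176 = 130.24 now; the employer offers that and keeps 49.76.
Round 2 (the candidate proposes): the employer can get 49.76 next round, worth 0.47 × 49.76 = 23.3872 now. The candidate offers 23.3872 and keeps 180 − 23.3872 = 156.6128.
So by rejecting in round 1, the candidate gets 156.6128 next round, worth 0.74 × 156.6128 = 115.893472 now.
Offer 119 ≥ 115.893472, so the candidate accepts.

Accept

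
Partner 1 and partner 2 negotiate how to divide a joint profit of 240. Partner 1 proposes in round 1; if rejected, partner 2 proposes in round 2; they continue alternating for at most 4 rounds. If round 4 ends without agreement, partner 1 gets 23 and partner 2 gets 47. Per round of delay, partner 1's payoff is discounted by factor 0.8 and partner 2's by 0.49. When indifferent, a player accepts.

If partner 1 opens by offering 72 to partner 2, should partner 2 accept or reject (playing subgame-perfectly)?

Accept

Round 4 (partner 2 proposes): partner 1 gets 23 if talks fail, so partner 2 offers 23 and keeps 217.
Round 3 (partner 1 proposes): partner 2 can get 217 next round, worth 0.49 × 217 = 106.33 now; partner 1 offers that and keeps 133.67.
Round 2 (partner 2 proposes): partner 1 can get 133.67 next round, worth 0.8 × 133.67 = 106.936 now; partner 2 offers that and keeps 133.064.
So by rejecting in round 1, partner 2 gets 133.064 next round, worth 0.49 × 133.064 = 65.20136 now.
Offer 72 ≥ 65.20136, so partner 2 accepts.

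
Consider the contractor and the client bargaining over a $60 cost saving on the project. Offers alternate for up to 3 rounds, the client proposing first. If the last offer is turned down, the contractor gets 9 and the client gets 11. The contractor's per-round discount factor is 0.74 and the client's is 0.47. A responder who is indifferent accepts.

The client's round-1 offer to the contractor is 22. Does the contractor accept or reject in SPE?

Reject

Work out the contractor's continuation value if the offer is rejected.
Round 3 (the client proposes): the contractor gets 9 if talks fail, so the client offers 9 and keeps 51.
Round 2 (the contractor proposes): the client can get 51 next round, worth 0.47 × 51 = 23.97 now; the contractor offers that and keeps 36.03.
So by rejecting in round 1, the contractor gets 36.03 next round, worth 0.74 × 36.03 = 26.6622 now.
Offer 22 < 26.6622, so the contractor rejects.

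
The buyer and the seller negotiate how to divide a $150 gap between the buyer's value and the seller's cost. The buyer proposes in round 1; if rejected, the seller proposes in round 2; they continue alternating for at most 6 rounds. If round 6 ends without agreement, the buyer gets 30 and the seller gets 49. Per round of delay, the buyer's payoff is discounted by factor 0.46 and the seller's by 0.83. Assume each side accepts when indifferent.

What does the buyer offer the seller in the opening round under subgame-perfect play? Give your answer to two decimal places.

Solve by backward induction from round 6.
Round 6 (the seller proposes): the buyer gets 30 if talks fail, so the seller offers 30 and keeps 120.
Round 5 (the buyer proposes): the seller can get 120 next round, worth 0.83 × 120 = 99.6 now, so the buyer offers 99.6, keeping 50.4.
Round 4 (the seller proposes): the buyer can get 50.4 next round, worth 0.46 × 50.4 = 23.184 now, so the seller offers 23.184, keeping 126.816.
Round 3 (the buyer proposes): the seller can get 126.816 next round, worth 0.83 × 126.816 = 105.25728 now. The buyer offers 105.25728 and keeps 150 − 105.25728 = 44.74272.
Round 2 (the seller proposes): the buyer can get 44.74272 next round, worth 0.46 × 44.74272 = 20.5816512 now, so the seller offers 20.5816512, keeping 129.4183488.
Round 1 (the buyer proposes): the seller can get 129.4183488 next round, worth 0.83 × 129.4183488 = 107.417229504 now. The buyer offers 107.417229504 and keeps 150 − 107.417229504 = 42.582770496.

107.42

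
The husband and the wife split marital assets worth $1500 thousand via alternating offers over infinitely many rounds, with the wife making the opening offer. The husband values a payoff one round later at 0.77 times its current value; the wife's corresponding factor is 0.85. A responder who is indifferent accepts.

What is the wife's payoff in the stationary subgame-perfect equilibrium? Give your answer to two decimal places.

998.55

Let x be the wife's share when the wife proposes and y be the husband's share when the husband proposes.
The husband accepts iff offered ≥ 0.77·y, so x = 1500 − 0.77y. Symmetrically y = 1500 − 0.85x.
Substituting: x = 1500 − 0.77(1500 − 0.85x), giving x(1 − 0.85·0.77) = 1500(1 − 0.77).
So x = 1500 × 0.23 / 0.3455 ≈ 998.5528, and the husband receives 1500 − x ≈ 501.4472.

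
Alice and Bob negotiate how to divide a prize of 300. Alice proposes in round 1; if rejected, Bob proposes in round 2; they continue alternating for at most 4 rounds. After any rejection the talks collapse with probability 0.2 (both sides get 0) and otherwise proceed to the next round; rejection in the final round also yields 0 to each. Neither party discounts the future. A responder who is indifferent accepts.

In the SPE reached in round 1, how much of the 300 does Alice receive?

Round 4 (Bob proposes): Alice will accept anything ≥ 0, so Bob offers 0 and keeps 300.
Round 3 (Alice proposes): rejecting gives Bob an expected 0.8 × 300 = 240; Alice offers that and keeps 60.
Round 2 (Bob proposes): rejecting gives Alice an expected 0.8 × 60 = 48; Bob offers that and keeps 252.
Round 1 (Alice proposes): rejecting gives Bob an expected 0.8 × 252 = 201.6, so Alice offers 201.6, keeping 98.4.

98.4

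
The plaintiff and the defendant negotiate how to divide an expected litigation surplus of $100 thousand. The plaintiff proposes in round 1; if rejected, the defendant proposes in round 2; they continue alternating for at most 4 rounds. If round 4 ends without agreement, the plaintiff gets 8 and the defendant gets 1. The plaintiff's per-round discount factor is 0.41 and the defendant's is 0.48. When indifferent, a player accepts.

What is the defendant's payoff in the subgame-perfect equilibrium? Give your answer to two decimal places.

By backward induction:
Round 4 (the defendant proposes): the plaintiff gets 8 if talks fail, so the defendant offers 8 and keeps 92.
Round 3 (the plaintiff proposes): the defendant can get 92 next round, worth 0.48 × 92 = 44.16 now. The plaintiff offers 44.16 and keeps 100 − 44.16 = 55.84.
Round 2 (the defendant proposes): the plaintiff can get 55.84 next round, worth 0.41 × 55.84 = 22.8944 now. The defendant offers 22.8944 and keeps 100 − 22.8944 = 77.1056.
Round 1 (the plaintiff proposes): the defendant can get 77.1056 next round, worth 0.48 × 77.1056 = 37.010688 now; the plaintiff offers that and keeps 62.989312.

37.01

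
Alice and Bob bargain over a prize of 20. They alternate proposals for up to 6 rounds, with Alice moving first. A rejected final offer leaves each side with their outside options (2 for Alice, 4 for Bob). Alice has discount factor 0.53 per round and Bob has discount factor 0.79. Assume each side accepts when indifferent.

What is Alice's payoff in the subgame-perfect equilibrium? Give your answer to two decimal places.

6.97

By backward induction:
Round 6 (Bob proposes): Alice gets 2 if talks fail, so Bob offers 2 and keeps 18.
Round 5 (Alice proposes): Bob can get 18 next round, worth 0.79 × 18 = 14.22 now; Alice offers that and keeps 5.78.
Round 4 (Bob proposes): Alice can get 5.78 next round, worth 0.53 × 5.78 = 3.0634 now. Bob offers 3.0634 and keeps 20 − 3.0634 = 16.9366.
Round 3 (Alice proposes): Bob can get 16.9366 next round, worth 0.79 × 16.9366 = 13.379914 now. Alice offers 13.379914 and keeps 20 − 13.379914 = 6.620086.
Round 2 (Bob proposes): Alice can get 6.620086 next round, worth 0.53 × 6.620086 = 3.50864558 now. Bob offers 3.50864558 and keeps 20 − 3.50864558 = 16.49135442.
Round 1 (Alice proposes): Bob can get 16.49135442 next round, worth 0.79 × 16.49135442 = 13.0281699918 now, so Alice offers 13.0281699918, keeping 6.9718300082.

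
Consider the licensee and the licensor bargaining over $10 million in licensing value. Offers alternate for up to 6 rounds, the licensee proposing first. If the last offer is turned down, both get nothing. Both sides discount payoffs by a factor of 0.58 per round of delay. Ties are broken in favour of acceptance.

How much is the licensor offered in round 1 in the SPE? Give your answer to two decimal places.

Round 6 (the licensor proposes): the licensee will accept anything ≥ 0, so the licensor offers 0 and keeps 10.
Round 5 (the licensee proposes): the licensor can get 10 next round, worth 0.58 × 10 = 5.8 now; the licensee offers that and keeps 4.2.
Round 4 (the licensor proposes): the licensee can get 4.2 next round, worth 0.58 × 4.2 = 2.436 now, so the licensor offers 2.436, keeping 7.564.
Round 3 (the licensee proposes): the licensor can get 7.564 next round, worth 0.58 × 7.564 = 4.38712 now; the licensee offers that and keeps 5.61288.
Round 2 (the licensor proposes): the licensee can get 5.61288 next round, worth 0.58 × 5.61288 = 3.2554704 now. The licensor offers 3.2554704 and keeps 10 − 3.2554704 = 6.7445296.
Round 1 (the licensee proposes): the licensor can get 6.7445296 next round, worth 0.58 × 6.7445296 = 3.911827168 now. The licensee offers 3.911827168 and keeps 10 − 3.911827168 = 6.088172832.

3.91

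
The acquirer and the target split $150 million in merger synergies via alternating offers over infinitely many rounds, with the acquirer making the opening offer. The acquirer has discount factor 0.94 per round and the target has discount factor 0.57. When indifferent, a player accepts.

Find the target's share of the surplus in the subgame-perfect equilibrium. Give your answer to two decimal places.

Let x be the acquirer's share when the acquirer proposes and y be the target's share when the target proposes.
The target accepts iff offered ≥ 0.57·y, so x = 150 − 0.57y. Symmetrically y = 150 − 0.94x.
Substituting: x = 150 − 0.57(150 − 0.94x), giving x(1 − 0.94·0.57) = 150(1 − 0.57).
So x = 150 × 0.43 / 0.4642 ≈ 138.9487, and the target receives 150 − x ≈ 11.0513.

11.05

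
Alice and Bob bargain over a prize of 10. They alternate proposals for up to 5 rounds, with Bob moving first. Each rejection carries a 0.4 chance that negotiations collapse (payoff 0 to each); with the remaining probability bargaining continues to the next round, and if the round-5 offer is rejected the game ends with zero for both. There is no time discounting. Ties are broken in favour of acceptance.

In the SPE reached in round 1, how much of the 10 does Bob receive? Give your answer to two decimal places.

By backward induction:
Round 5 (Bob proposes): Alice will accept anything ≥ 0, so Bob offers 0 and keeps 10.
Round 4 (Alice proposes): rejecting gives Bob an expected 0.6 × 10 = 6, so Alice offers 6, keeping 4.
Round 3 (Bob proposes): rejecting gives Alice an expected 0.6 × 4 = 2.4; Bob offers that and keeps 7.6.
Round 2 (Alice proposes): rejecting gives Bob an expected 0.6 × 7.6 = 4.56. Alice offers 4.56 and keeps 10 − 4.56 = 5.44.
Round 1 (Bob proposes): rejecting gives Alice an expected 0.6 × 5.44 = 3.264; Bob offers that and keeps 6.736.

6.74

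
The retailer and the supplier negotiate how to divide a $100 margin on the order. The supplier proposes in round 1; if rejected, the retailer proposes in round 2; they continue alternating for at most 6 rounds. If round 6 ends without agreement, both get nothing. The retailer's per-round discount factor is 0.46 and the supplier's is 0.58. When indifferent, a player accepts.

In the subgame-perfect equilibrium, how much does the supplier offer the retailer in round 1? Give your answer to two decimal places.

Round 6 (the retailer proposes): rejection yields 0 for the supplier; the retailer offers 0 and keeps 100.
Round 5 (the supplier proposes): the retailer can get 100 next round, worth 0.46 × 100 = 46 now; the supplier offers that and keeps 54.
Round 4 (the retailer proposes): the supplier can get 54 next round, worth 0.58 × 54 = 31.32 now; the retailer offers that and keeps 68.68.
Round 3 (the supplier proposes): the retailer can get 68.68 next round, worth 0.46 × 68.68 = 31.5928 now. The supplier offers 31.5928 and keeps 100 − 31.5928 = 68.4072.
Round 2 (the retailer proposes): the supplier can get 68.4072 next round, worth 0.58 × 68.4072 = 39.676176 now; the retailer offers that and keeps 60.323824.
Round 1 (the supplier proposes): the retailer can get 60.323824 next round, worth 0.46 × 60.323824 = 27.74895904 now, so the supplier offers 27.74895904, keeping 72.25104096.

27.75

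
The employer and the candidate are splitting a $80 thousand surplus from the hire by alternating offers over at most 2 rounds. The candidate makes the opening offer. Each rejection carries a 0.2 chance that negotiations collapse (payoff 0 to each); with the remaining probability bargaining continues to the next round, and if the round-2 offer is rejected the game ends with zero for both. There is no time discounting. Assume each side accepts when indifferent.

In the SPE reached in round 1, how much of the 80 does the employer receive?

64

By backward induction:
Round 2 (the employer proposes): rejection yields 0 for the candidate; the employer offers 0 and keeps 80.
Round 1 (the candidate proposes): rejecting gives the employer an expected 0.8 × 80 = 64. The candidate offers 64 and keeps 80 − 64 = 16.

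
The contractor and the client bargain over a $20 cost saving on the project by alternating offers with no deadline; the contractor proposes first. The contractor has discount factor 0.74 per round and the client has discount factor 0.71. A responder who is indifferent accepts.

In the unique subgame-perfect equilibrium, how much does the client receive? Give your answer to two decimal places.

7.78

In a stationary SPE each proposer offers the other exactly their discounted continuation value.
If the contractor keeps x when proposing and the client keeps y when proposing, then x = 20 − 0.71y and y = 20 − 0.74x.
Solving: x = 20(1 − 0.71) / (1 − 0.74·0.71) = 5.8 / 0.4746 ≈ 12.2208.
The client gets 20 − 12.2208 ≈ 7.7792.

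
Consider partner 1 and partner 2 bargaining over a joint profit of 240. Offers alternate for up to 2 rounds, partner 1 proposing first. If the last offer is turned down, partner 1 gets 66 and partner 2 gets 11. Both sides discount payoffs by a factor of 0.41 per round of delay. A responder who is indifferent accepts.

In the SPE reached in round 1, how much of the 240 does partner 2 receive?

71.34

Solve by backward induction from round 2.
Round 2 (partner 2 proposes): partner 1 gets 66 if talks fail, so partner 2 offers 66 and keeps 174.
Round 1 (partner 1 proposes): partner 2 can get 174 next round, worth 0.41 × 174 = 71.34 now. Partner 1 offers 71.34 and keeps 240 − 71.34 = 168.66.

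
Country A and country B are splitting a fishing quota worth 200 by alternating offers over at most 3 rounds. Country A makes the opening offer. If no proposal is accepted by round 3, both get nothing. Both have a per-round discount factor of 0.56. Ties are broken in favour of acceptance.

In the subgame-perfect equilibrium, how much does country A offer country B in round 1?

Round 3 (country A proposes): country B will accept anything ≥ 0, so country A offers 0 and keeps 200.
Round 2 (country B proposes): country A can get 200 next round, worth 0.56 × 200 = 112 now; country B offers that and keeps 88.
Round 1 (country A proposes): country B can get 88 next round, worth 0.56 × 88 = 49.28 now, so country A offers 49.28, keeping 150.72.

49.28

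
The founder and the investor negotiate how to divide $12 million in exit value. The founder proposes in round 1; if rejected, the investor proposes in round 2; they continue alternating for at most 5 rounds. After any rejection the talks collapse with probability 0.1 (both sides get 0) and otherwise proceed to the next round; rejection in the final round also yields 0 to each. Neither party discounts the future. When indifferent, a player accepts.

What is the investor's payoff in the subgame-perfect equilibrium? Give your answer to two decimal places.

1.95

Round 5 (the founder proposes): the investor will accept anything ≥ 0, so the founder offers 0 and keeps 12.
Round 4 (the investor proposes): rejecting gives the founder an expected 0.9 × 12 = 10.8; the investor offers that and keeps 1.2.
Round 3 (the founder proposes): rejecting gives the investor an expected 0.9 × 1.2 = 1.08, so the founder offers 1.08, keeping 10.92.
Round 2 (the investor proposes): rejecting gives the founder an expected 0.9 × 10.92 = 9.828. The investor offers 9.828 and keeps 12 − 9.828 = 2.172.
Round 1 (the founder proposes): rejecting gives the investor an expected 0.9 × 2.172 = 1.9548. The founder offers 1.9548 and keeps 12 − 1.9548 = 10.0452.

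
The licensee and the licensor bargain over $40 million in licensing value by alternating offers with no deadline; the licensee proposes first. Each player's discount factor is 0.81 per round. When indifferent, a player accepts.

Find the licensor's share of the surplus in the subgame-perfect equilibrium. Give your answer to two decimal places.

17.90

Let x be the licensee's share when the licensee proposes and y be the licensor's share when the licensor proposes.
The licensor accepts iff offered ≥ 0.81·y, so x = 40 − 0.81y. Symmetrically y = 40 − 0.81x.
Substituting: x = 40 − 0.81(40 − 0.81x), giving x(1 − 0.81·0.81) = 40(1 − 0.81).
So x = 40 × 0.19 / 0.3439 ≈ 22.0994, and the licensor receives 40 − x ≈ 17.9006.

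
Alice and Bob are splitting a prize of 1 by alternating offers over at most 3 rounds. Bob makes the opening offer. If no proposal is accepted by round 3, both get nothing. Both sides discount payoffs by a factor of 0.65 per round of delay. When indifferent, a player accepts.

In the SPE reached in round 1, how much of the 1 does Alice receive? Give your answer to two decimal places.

0.23

Round 3 (Bob proposes): rejection yields 0 for Alice; Bob offers 0 and keeps 1.
Round 2 (Alice proposes): Bob can get 1 next round, worth 0.65 × 1 = 0.65 now. Alice offers 0.65 and keeps 1 − 0.65 = 0.35.
Round 1 (Bob proposes): Alice can get 0.35 next round, worth 0.65 × 0.35 = 0.2275 now; Bob offers that and keeps 0.7725.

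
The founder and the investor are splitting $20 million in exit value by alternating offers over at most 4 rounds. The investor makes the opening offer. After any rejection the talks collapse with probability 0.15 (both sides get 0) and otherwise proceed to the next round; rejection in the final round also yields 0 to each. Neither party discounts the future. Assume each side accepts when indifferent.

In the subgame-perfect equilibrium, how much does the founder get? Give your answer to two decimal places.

Round 4 (the founder proposes): rejection yields 0 for the investor; the founder offers 0 and keeps 20.
Round 3 (the investor proposes): rejecting gives the founder an expected 0.85 × 20 = 17; the investor offers that and keeps 3.
Round 2 (the founder proposes): rejecting gives the investor an expected 0.85 × 3 = 2.55; the founder offers that and keeps 17.45.
Round 1 (the investor proposes): rejecting gives the founder an expected 0.85 × 17.45 = 14.8325; the investor offers that and keeps 5.1675.

14.83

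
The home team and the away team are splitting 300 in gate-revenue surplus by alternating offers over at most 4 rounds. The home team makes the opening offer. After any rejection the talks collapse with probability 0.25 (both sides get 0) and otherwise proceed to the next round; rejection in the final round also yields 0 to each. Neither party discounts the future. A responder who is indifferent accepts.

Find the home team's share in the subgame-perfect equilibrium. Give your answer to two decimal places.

Round 4 (the away team proposes): the home team will accept anything ≥ 0, so the away team offers 0 and keeps 300.
Round 3 (the home team proposes): rejecting gives the away team an expected 0.75 × 300 = 225. The home team offers 225 and keeps 300 − 225 = 75.
Round 2 (the away team proposes): rejecting gives the home team an expected 0.75 × 75 = 56.25; the away team offers that and keeps 243.75.
Round 1 (the home team proposes): rejecting gives the away team an expected 0.75 × 243.75 = 182.8125. The home team offers 182.8125 and keeps 300 − 182.8125 = 117.1875.

117.19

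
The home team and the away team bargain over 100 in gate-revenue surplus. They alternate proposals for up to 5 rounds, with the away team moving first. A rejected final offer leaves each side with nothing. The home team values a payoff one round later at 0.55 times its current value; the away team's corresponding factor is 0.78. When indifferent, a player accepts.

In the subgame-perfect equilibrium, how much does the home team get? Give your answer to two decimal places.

17.29

By backward induction:
Round 5 (the away team proposes): the home team will accept anything ≥ 0, so the away team offers 0 and keeps 100.
Round 4 (the home team proposes): the away team can get 100 next round, worth 0.78 × 100 = 78 now; the home team offers that and keeps 22.
Round 3 (the away team proposes): the home team can get 22 next round, worth 0.55 × 22 = 12.1 now, so the away team offers 12.1, keeping 87.9.
Round 2 (the home team proposes): the away team can get 87.9 next round, worth 0.78 × 87.9 = 68.562 now. The home team offers 68.562 and keeps 100 − 68.562 = 31.438.
Round 1 (the away team proposes): the home team can get 31.438 next round, worth 0.55 × 31.438 = 17.2909 now. The away team offers 17.2909 and keeps 100 − 17.2909 = 82.7091.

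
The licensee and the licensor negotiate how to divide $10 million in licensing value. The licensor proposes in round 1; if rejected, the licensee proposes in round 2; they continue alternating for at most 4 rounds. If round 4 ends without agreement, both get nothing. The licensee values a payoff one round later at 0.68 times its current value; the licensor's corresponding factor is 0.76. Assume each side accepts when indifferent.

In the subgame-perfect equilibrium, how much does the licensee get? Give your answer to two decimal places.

Round 4 (the licensee proposes): the licensor will accept anything ≥ 0, so the licensee offers 0 and keeps 10.
Round 3 (the licensor proposes): the licensee can get 10 next round, worth 0.68 × 10 = 6.8 now. The licensor offers 6.8 and keeps 10 − 6.8 = 3.2.
Round 2 (the licensee proposes): the licensor can get 3.2 next round, worth 0.76 × 3.2 = 2.432 now. The licensee offers 2.432 and keeps 10 − 2.432 = 7.568.
Round 1 (the licensor proposes): the licensee can get 7.568 next round, worth 0.68 × 7.568 = 5.14624 now, so the licensor offers 5.14624, keeping 4.85376.

5.15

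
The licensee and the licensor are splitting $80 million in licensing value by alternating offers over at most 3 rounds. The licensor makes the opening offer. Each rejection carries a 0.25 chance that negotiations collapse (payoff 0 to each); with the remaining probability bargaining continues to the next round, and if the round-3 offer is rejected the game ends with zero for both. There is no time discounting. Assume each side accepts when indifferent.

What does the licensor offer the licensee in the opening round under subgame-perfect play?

15

Round 3 (the licensor proposes): rejection yields 0 for the licensee; the licensor offers 0 and keeps 80.
Round 2 (the licensee proposes): rejecting gives the licensor an expected 0.75 × 80 = 60. The licensee offers 60 and keeps 80 − 60 = 20.
Round 1 (the licensor proposes): rejecting gives the licensee an expected 0.75 × 20 = 15; the licensor offers that and keeps 65.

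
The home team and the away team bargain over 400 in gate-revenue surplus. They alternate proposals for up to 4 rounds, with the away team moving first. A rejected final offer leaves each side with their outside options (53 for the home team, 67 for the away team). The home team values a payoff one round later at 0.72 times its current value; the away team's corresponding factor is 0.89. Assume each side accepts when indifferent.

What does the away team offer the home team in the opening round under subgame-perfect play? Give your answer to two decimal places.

Round 4 (the home team proposes): the away team gets 67 if talks fail, so the home team offers 67 and keeps 333.
Round 3 (the away team proposes): the home team can get 333 next round, worth 0.72 × 333 = 239.76 now, so the away team offers 239.76, keeping 160.24.
Round 2 (the home team proposes): the away team can get 160.24 next round, worth 0.89 × 160.24 = 142.6136 now, so the home team offers 142.6136, keeping 257.3864.
Round 1 (the away team proposes): the home team can get 257.3864 next round, worth 0.72 × 257.3864 = 185.318208 now. The away team offers 185.318208 and keeps 400 − 185.318208 = 214.681792.

185.32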